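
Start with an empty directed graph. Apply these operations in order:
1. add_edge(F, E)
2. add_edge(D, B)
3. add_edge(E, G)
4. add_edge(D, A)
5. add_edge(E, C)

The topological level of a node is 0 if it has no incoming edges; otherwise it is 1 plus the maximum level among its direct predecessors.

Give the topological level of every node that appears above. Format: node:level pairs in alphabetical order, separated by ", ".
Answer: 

Op 1: add_edge(F, E). Edges now: 1
Op 2: add_edge(D, B). Edges now: 2
Op 3: add_edge(E, G). Edges now: 3
Op 4: add_edge(D, A). Edges now: 4
Op 5: add_edge(E, C). Edges now: 5
Compute levels (Kahn BFS):
  sources (in-degree 0): D, F
  process D: level=0
    D->A: in-degree(A)=0, level(A)=1, enqueue
    D->B: in-degree(B)=0, level(B)=1, enqueue
  process F: level=0
    F->E: in-degree(E)=0, level(E)=1, enqueue
  process A: level=1
  process B: level=1
  process E: level=1
    E->C: in-degree(C)=0, level(C)=2, enqueue
    E->G: in-degree(G)=0, level(G)=2, enqueue
  process C: level=2
  process G: level=2
All levels: A:1, B:1, C:2, D:0, E:1, F:0, G:2

Answer: A:1, B:1, C:2, D:0, E:1, F:0, G:2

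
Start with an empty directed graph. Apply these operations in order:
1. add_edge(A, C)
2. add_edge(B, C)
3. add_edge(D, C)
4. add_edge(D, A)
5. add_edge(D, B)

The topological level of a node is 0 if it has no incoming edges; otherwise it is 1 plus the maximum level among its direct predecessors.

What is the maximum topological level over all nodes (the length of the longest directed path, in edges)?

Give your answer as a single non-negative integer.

Answer: 2

Derivation:
Op 1: add_edge(A, C). Edges now: 1
Op 2: add_edge(B, C). Edges now: 2
Op 3: add_edge(D, C). Edges now: 3
Op 4: add_edge(D, A). Edges now: 4
Op 5: add_edge(D, B). Edges now: 5
Compute levels (Kahn BFS):
  sources (in-degree 0): D
  process D: level=0
    D->A: in-degree(A)=0, level(A)=1, enqueue
    D->B: in-degree(B)=0, level(B)=1, enqueue
    D->C: in-degree(C)=2, level(C)>=1
  process A: level=1
    A->C: in-degree(C)=1, level(C)>=2
  process B: level=1
    B->C: in-degree(C)=0, level(C)=2, enqueue
  process C: level=2
All levels: A:1, B:1, C:2, D:0
max level = 2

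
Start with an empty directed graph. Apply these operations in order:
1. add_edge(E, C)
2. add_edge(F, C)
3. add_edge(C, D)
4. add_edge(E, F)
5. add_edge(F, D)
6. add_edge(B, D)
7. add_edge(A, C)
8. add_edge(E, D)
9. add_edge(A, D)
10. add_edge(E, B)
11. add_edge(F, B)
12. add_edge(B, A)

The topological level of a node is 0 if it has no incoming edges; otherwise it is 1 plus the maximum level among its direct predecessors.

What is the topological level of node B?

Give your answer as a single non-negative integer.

Op 1: add_edge(E, C). Edges now: 1
Op 2: add_edge(F, C). Edges now: 2
Op 3: add_edge(C, D). Edges now: 3
Op 4: add_edge(E, F). Edges now: 4
Op 5: add_edge(F, D). Edges now: 5
Op 6: add_edge(B, D). Edges now: 6
Op 7: add_edge(A, C). Edges now: 7
Op 8: add_edge(E, D). Edges now: 8
Op 9: add_edge(A, D). Edges now: 9
Op 10: add_edge(E, B). Edges now: 10
Op 11: add_edge(F, B). Edges now: 11
Op 12: add_edge(B, A). Edges now: 12
Compute levels (Kahn BFS):
  sources (in-degree 0): E
  process E: level=0
    E->B: in-degree(B)=1, level(B)>=1
    E->C: in-degree(C)=2, level(C)>=1
    E->D: in-degree(D)=4, level(D)>=1
    E->F: in-degree(F)=0, level(F)=1, enqueue
  process F: level=1
    F->B: in-degree(B)=0, level(B)=2, enqueue
    F->C: in-degree(C)=1, level(C)>=2
    F->D: in-degree(D)=3, level(D)>=2
  process B: level=2
    B->A: in-degree(A)=0, level(A)=3, enqueue
    B->D: in-degree(D)=2, level(D)>=3
  process A: level=3
    A->C: in-degree(C)=0, level(C)=4, enqueue
    A->D: in-degree(D)=1, level(D)>=4
  process C: level=4
    C->D: in-degree(D)=0, level(D)=5, enqueue
  process D: level=5
All levels: A:3, B:2, C:4, D:5, E:0, F:1
level(B) = 2

Answer: 2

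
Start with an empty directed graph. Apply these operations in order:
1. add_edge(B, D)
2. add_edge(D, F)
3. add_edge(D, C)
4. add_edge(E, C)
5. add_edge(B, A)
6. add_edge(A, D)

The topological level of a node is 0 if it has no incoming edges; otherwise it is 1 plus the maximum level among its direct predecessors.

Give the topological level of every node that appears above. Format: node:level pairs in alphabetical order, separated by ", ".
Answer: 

Answer: A:1, B:0, C:3, D:2, E:0, F:3

Derivation:
Op 1: add_edge(B, D). Edges now: 1
Op 2: add_edge(D, F). Edges now: 2
Op 3: add_edge(D, C). Edges now: 3
Op 4: add_edge(E, C). Edges now: 4
Op 5: add_edge(B, A). Edges now: 5
Op 6: add_edge(A, D). Edges now: 6
Compute levels (Kahn BFS):
  sources (in-degree 0): B, E
  process B: level=0
    B->A: in-degree(A)=0, level(A)=1, enqueue
    B->D: in-degree(D)=1, level(D)>=1
  process E: level=0
    E->C: in-degree(C)=1, level(C)>=1
  process A: level=1
    A->D: in-degree(D)=0, level(D)=2, enqueue
  process D: level=2
    D->C: in-degree(C)=0, level(C)=3, enqueue
    D->F: in-degree(F)=0, level(F)=3, enqueue
  process C: level=3
  process F: level=3
All levels: A:1, B:0, C:3, D:2, E:0, F:3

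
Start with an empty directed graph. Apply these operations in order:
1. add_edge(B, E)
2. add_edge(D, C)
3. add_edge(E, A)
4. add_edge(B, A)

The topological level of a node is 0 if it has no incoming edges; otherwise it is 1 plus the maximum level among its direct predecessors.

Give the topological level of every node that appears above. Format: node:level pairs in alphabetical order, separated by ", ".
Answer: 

Answer: A:2, B:0, C:1, D:0, E:1

Derivation:
Op 1: add_edge(B, E). Edges now: 1
Op 2: add_edge(D, C). Edges now: 2
Op 3: add_edge(E, A). Edges now: 3
Op 4: add_edge(B, A). Edges now: 4
Compute levels (Kahn BFS):
  sources (in-degree 0): B, D
  process B: level=0
    B->A: in-degree(A)=1, level(A)>=1
    B->E: in-degree(E)=0, level(E)=1, enqueue
  process D: level=0
    D->C: in-degree(C)=0, level(C)=1, enqueue
  process E: level=1
    E->A: in-degree(A)=0, level(A)=2, enqueue
  process C: level=1
  process A: level=2
All levels: A:2, B:0, C:1, D:0, E:1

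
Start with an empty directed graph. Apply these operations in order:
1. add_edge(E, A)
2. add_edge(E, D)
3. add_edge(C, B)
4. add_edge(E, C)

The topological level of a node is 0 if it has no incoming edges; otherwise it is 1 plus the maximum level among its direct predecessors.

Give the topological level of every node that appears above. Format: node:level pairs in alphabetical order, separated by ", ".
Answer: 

Op 1: add_edge(E, A). Edges now: 1
Op 2: add_edge(E, D). Edges now: 2
Op 3: add_edge(C, B). Edges now: 3
Op 4: add_edge(E, C). Edges now: 4
Compute levels (Kahn BFS):
  sources (in-degree 0): E
  process E: level=0
    E->A: in-degree(A)=0, level(A)=1, enqueue
    E->C: in-degree(C)=0, level(C)=1, enqueue
    E->D: in-degree(D)=0, level(D)=1, enqueue
  process A: level=1
  process C: level=1
    C->B: in-degree(B)=0, level(B)=2, enqueue
  process D: level=1
  process B: level=2
All levels: A:1, B:2, C:1, D:1, E:0

Answer: A:1, B:2, C:1, D:1, E:0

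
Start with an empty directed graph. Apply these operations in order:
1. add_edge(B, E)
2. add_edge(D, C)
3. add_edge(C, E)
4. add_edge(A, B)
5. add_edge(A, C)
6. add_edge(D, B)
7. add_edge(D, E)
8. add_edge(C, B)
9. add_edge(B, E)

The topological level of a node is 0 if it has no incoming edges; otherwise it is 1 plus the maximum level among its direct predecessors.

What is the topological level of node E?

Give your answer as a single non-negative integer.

Answer: 3

Derivation:
Op 1: add_edge(B, E). Edges now: 1
Op 2: add_edge(D, C). Edges now: 2
Op 3: add_edge(C, E). Edges now: 3
Op 4: add_edge(A, B). Edges now: 4
Op 5: add_edge(A, C). Edges now: 5
Op 6: add_edge(D, B). Edges now: 6
Op 7: add_edge(D, E). Edges now: 7
Op 8: add_edge(C, B). Edges now: 8
Op 9: add_edge(B, E) (duplicate, no change). Edges now: 8
Compute levels (Kahn BFS):
  sources (in-degree 0): A, D
  process A: level=0
    A->B: in-degree(B)=2, level(B)>=1
    A->C: in-degree(C)=1, level(C)>=1
  process D: level=0
    D->B: in-degree(B)=1, level(B)>=1
    D->C: in-degree(C)=0, level(C)=1, enqueue
    D->E: in-degree(E)=2, level(E)>=1
  process C: level=1
    C->B: in-degree(B)=0, level(B)=2, enqueue
    C->E: in-degree(E)=1, level(E)>=2
  process B: level=2
    B->E: in-degree(E)=0, level(E)=3, enqueue
  process E: level=3
All levels: A:0, B:2, C:1, D:0, E:3
level(E) = 3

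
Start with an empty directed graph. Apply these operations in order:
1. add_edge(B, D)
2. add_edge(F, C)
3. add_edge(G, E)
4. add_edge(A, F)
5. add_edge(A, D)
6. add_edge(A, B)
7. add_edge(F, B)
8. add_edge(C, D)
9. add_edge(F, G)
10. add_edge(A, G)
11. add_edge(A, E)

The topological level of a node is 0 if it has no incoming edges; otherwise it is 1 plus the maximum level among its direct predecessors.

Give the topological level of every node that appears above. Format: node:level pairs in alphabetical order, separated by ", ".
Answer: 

Answer: A:0, B:2, C:2, D:3, E:3, F:1, G:2

Derivation:
Op 1: add_edge(B, D). Edges now: 1
Op 2: add_edge(F, C). Edges now: 2
Op 3: add_edge(G, E). Edges now: 3
Op 4: add_edge(A, F). Edges now: 4
Op 5: add_edge(A, D). Edges now: 5
Op 6: add_edge(A, B). Edges now: 6
Op 7: add_edge(F, B). Edges now: 7
Op 8: add_edge(C, D). Edges now: 8
Op 9: add_edge(F, G). Edges now: 9
Op 10: add_edge(A, G). Edges now: 10
Op 11: add_edge(A, E). Edges now: 11
Compute levels (Kahn BFS):
  sources (in-degree 0): A
  process A: level=0
    A->B: in-degree(B)=1, level(B)>=1
    A->D: in-degree(D)=2, level(D)>=1
    A->E: in-degree(E)=1, level(E)>=1
    A->F: in-degree(F)=0, level(F)=1, enqueue
    A->G: in-degree(G)=1, level(G)>=1
  process F: level=1
    F->B: in-degree(B)=0, level(B)=2, enqueue
    F->C: in-degree(C)=0, level(C)=2, enqueue
    F->G: in-degree(G)=0, level(G)=2, enqueue
  process B: level=2
    B->D: in-degree(D)=1, level(D)>=3
  process C: level=2
    C->D: in-degree(D)=0, level(D)=3, enqueue
  process G: level=2
    G->E: in-degree(E)=0, level(E)=3, enqueue
  process D: level=3
  process E: level=3
All levels: A:0, B:2, C:2, D:3, E:3, F:1, G:2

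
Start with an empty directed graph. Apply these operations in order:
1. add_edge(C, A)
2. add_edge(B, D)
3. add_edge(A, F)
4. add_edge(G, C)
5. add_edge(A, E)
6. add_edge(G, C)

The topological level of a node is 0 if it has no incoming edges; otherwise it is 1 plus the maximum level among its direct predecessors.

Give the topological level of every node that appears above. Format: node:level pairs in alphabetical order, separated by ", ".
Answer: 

Answer: A:2, B:0, C:1, D:1, E:3, F:3, G:0

Derivation:
Op 1: add_edge(C, A). Edges now: 1
Op 2: add_edge(B, D). Edges now: 2
Op 3: add_edge(A, F). Edges now: 3
Op 4: add_edge(G, C). Edges now: 4
Op 5: add_edge(A, E). Edges now: 5
Op 6: add_edge(G, C) (duplicate, no change). Edges now: 5
Compute levels (Kahn BFS):
  sources (in-degree 0): B, G
  process B: level=0
    B->D: in-degree(D)=0, level(D)=1, enqueue
  process G: level=0
    G->C: in-degree(C)=0, level(C)=1, enqueue
  process D: level=1
  process C: level=1
    C->A: in-degree(A)=0, level(A)=2, enqueue
  process A: level=2
    A->E: in-degree(E)=0, level(E)=3, enqueue
    A->F: in-degree(F)=0, level(F)=3, enqueue
  process E: level=3
  process F: level=3
All levels: A:2, B:0, C:1, D:1, E:3, F:3, G:0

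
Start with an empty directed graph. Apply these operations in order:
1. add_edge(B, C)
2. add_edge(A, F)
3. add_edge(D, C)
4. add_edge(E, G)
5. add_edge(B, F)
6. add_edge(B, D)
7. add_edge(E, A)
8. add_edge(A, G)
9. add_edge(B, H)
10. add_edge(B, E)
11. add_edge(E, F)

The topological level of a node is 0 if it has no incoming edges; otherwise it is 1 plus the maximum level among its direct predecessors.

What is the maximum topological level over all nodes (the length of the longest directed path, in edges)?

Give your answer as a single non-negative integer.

Answer: 3

Derivation:
Op 1: add_edge(B, C). Edges now: 1
Op 2: add_edge(A, F). Edges now: 2
Op 3: add_edge(D, C). Edges now: 3
Op 4: add_edge(E, G). Edges now: 4
Op 5: add_edge(B, F). Edges now: 5
Op 6: add_edge(B, D). Edges now: 6
Op 7: add_edge(E, A). Edges now: 7
Op 8: add_edge(A, G). Edges now: 8
Op 9: add_edge(B, H). Edges now: 9
Op 10: add_edge(B, E). Edges now: 10
Op 11: add_edge(E, F). Edges now: 11
Compute levels (Kahn BFS):
  sources (in-degree 0): B
  process B: level=0
    B->C: in-degree(C)=1, level(C)>=1
    B->D: in-degree(D)=0, level(D)=1, enqueue
    B->E: in-degree(E)=0, level(E)=1, enqueue
    B->F: in-degree(F)=2, level(F)>=1
    B->H: in-degree(H)=0, level(H)=1, enqueue
  process D: level=1
    D->C: in-degree(C)=0, level(C)=2, enqueue
  process E: level=1
    E->A: in-degree(A)=0, level(A)=2, enqueue
    E->F: in-degree(F)=1, level(F)>=2
    E->G: in-degree(G)=1, level(G)>=2
  process H: level=1
  process C: level=2
  process A: level=2
    A->F: in-degree(F)=0, level(F)=3, enqueue
    A->G: in-degree(G)=0, level(G)=3, enqueue
  process F: level=3
  process G: level=3
All levels: A:2, B:0, C:2, D:1, E:1, F:3, G:3, H:1
max level = 3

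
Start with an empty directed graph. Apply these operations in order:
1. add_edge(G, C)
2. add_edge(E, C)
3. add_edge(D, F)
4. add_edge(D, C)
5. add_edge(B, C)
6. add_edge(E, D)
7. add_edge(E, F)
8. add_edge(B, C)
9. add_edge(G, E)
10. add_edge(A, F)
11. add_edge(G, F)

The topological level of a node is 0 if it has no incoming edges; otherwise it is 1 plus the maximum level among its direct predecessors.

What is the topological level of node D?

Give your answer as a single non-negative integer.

Op 1: add_edge(G, C). Edges now: 1
Op 2: add_edge(E, C). Edges now: 2
Op 3: add_edge(D, F). Edges now: 3
Op 4: add_edge(D, C). Edges now: 4
Op 5: add_edge(B, C). Edges now: 5
Op 6: add_edge(E, D). Edges now: 6
Op 7: add_edge(E, F). Edges now: 7
Op 8: add_edge(B, C) (duplicate, no change). Edges now: 7
Op 9: add_edge(G, E). Edges now: 8
Op 10: add_edge(A, F). Edges now: 9
Op 11: add_edge(G, F). Edges now: 10
Compute levels (Kahn BFS):
  sources (in-degree 0): A, B, G
  process A: level=0
    A->F: in-degree(F)=3, level(F)>=1
  process B: level=0
    B->C: in-degree(C)=3, level(C)>=1
  process G: level=0
    G->C: in-degree(C)=2, level(C)>=1
    G->E: in-degree(E)=0, level(E)=1, enqueue
    G->F: in-degree(F)=2, level(F)>=1
  process E: level=1
    E->C: in-degree(C)=1, level(C)>=2
    E->D: in-degree(D)=0, level(D)=2, enqueue
    E->F: in-degree(F)=1, level(F)>=2
  process D: level=2
    D->C: in-degree(C)=0, level(C)=3, enqueue
    D->F: in-degree(F)=0, level(F)=3, enqueue
  process C: level=3
  process F: level=3
All levels: A:0, B:0, C:3, D:2, E:1, F:3, G:0
level(D) = 2

Answer: 2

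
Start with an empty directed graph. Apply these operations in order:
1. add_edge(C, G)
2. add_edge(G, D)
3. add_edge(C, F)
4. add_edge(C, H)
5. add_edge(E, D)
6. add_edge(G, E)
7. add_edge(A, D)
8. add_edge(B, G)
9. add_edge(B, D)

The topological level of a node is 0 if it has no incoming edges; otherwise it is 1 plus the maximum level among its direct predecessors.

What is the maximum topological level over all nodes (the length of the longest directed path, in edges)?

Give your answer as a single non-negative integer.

Op 1: add_edge(C, G). Edges now: 1
Op 2: add_edge(G, D). Edges now: 2
Op 3: add_edge(C, F). Edges now: 3
Op 4: add_edge(C, H). Edges now: 4
Op 5: add_edge(E, D). Edges now: 5
Op 6: add_edge(G, E). Edges now: 6
Op 7: add_edge(A, D). Edges now: 7
Op 8: add_edge(B, G). Edges now: 8
Op 9: add_edge(B, D). Edges now: 9
Compute levels (Kahn BFS):
  sources (in-degree 0): A, B, C
  process A: level=0
    A->D: in-degree(D)=3, level(D)>=1
  process B: level=0
    B->D: in-degree(D)=2, level(D)>=1
    B->G: in-degree(G)=1, level(G)>=1
  process C: level=0
    C->F: in-degree(F)=0, level(F)=1, enqueue
    C->G: in-degree(G)=0, level(G)=1, enqueue
    C->H: in-degree(H)=0, level(H)=1, enqueue
  process F: level=1
  process G: level=1
    G->D: in-degree(D)=1, level(D)>=2
    G->E: in-degree(E)=0, level(E)=2, enqueue
  process H: level=1
  process E: level=2
    E->D: in-degree(D)=0, level(D)=3, enqueue
  process D: level=3
All levels: A:0, B:0, C:0, D:3, E:2, F:1, G:1, H:1
max level = 3

Answer: 3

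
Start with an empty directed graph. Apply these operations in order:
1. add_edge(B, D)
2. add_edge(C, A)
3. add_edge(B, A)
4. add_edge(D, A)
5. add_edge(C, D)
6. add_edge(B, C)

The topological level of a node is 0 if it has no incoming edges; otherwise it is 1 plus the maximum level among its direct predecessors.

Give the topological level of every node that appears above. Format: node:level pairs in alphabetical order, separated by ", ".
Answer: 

Op 1: add_edge(B, D). Edges now: 1
Op 2: add_edge(C, A). Edges now: 2
Op 3: add_edge(B, A). Edges now: 3
Op 4: add_edge(D, A). Edges now: 4
Op 5: add_edge(C, D). Edges now: 5
Op 6: add_edge(B, C). Edges now: 6
Compute levels (Kahn BFS):
  sources (in-degree 0): B
  process B: level=0
    B->A: in-degree(A)=2, level(A)>=1
    B->C: in-degree(C)=0, level(C)=1, enqueue
    B->D: in-degree(D)=1, level(D)>=1
  process C: level=1
    C->A: in-degree(A)=1, level(A)>=2
    C->D: in-degree(D)=0, level(D)=2, enqueue
  process D: level=2
    D->A: in-degree(A)=0, level(A)=3, enqueue
  process A: level=3
All levels: A:3, B:0, C:1, D:2

Answer: A:3, B:0, C:1, D:2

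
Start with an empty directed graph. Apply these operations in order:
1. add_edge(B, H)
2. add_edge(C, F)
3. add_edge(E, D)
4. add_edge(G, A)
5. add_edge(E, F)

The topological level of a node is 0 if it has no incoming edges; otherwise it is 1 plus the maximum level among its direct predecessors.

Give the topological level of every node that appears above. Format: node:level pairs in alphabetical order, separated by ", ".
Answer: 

Answer: A:1, B:0, C:0, D:1, E:0, F:1, G:0, H:1

Derivation:
Op 1: add_edge(B, H). Edges now: 1
Op 2: add_edge(C, F). Edges now: 2
Op 3: add_edge(E, D). Edges now: 3
Op 4: add_edge(G, A). Edges now: 4
Op 5: add_edge(E, F). Edges now: 5
Compute levels (Kahn BFS):
  sources (in-degree 0): B, C, E, G
  process B: level=0
    B->H: in-degree(H)=0, level(H)=1, enqueue
  process C: level=0
    C->F: in-degree(F)=1, level(F)>=1
  process E: level=0
    E->D: in-degree(D)=0, level(D)=1, enqueue
    E->F: in-degree(F)=0, level(F)=1, enqueue
  process G: level=0
    G->A: in-degree(A)=0, level(A)=1, enqueue
  process H: level=1
  process D: level=1
  process F: level=1
  process A: level=1
All levels: A:1, B:0, C:0, D:1, E:0, F:1, G:0, H:1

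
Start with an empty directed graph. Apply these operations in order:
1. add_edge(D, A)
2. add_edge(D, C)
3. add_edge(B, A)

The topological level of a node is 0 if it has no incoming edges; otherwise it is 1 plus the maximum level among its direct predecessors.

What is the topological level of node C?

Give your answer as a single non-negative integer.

Answer: 1

Derivation:
Op 1: add_edge(D, A). Edges now: 1
Op 2: add_edge(D, C). Edges now: 2
Op 3: add_edge(B, A). Edges now: 3
Compute levels (Kahn BFS):
  sources (in-degree 0): B, D
  process B: level=0
    B->A: in-degree(A)=1, level(A)>=1
  process D: level=0
    D->A: in-degree(A)=0, level(A)=1, enqueue
    D->C: in-degree(C)=0, level(C)=1, enqueue
  process A: level=1
  process C: level=1
All levels: A:1, B:0, C:1, D:0
level(C) = 1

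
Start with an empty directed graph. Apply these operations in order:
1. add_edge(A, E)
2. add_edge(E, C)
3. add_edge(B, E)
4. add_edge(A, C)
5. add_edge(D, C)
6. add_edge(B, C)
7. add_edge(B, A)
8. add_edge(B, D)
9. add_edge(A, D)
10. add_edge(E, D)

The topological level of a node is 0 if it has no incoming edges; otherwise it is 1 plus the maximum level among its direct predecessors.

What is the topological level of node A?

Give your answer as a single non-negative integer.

Answer: 1

Derivation:
Op 1: add_edge(A, E). Edges now: 1
Op 2: add_edge(E, C). Edges now: 2
Op 3: add_edge(B, E). Edges now: 3
Op 4: add_edge(A, C). Edges now: 4
Op 5: add_edge(D, C). Edges now: 5
Op 6: add_edge(B, C). Edges now: 6
Op 7: add_edge(B, A). Edges now: 7
Op 8: add_edge(B, D). Edges now: 8
Op 9: add_edge(A, D). Edges now: 9
Op 10: add_edge(E, D). Edges now: 10
Compute levels (Kahn BFS):
  sources (in-degree 0): B
  process B: level=0
    B->A: in-degree(A)=0, level(A)=1, enqueue
    B->C: in-degree(C)=3, level(C)>=1
    B->D: in-degree(D)=2, level(D)>=1
    B->E: in-degree(E)=1, level(E)>=1
  process A: level=1
    A->C: in-degree(C)=2, level(C)>=2
    A->D: in-degree(D)=1, level(D)>=2
    A->E: in-degree(E)=0, level(E)=2, enqueue
  process E: level=2
    E->C: in-degree(C)=1, level(C)>=3
    E->D: in-degree(D)=0, level(D)=3, enqueue
  process D: level=3
    D->C: in-degree(C)=0, level(C)=4, enqueue
  process C: level=4
All levels: A:1, B:0, C:4, D:3, E:2
level(A) = 1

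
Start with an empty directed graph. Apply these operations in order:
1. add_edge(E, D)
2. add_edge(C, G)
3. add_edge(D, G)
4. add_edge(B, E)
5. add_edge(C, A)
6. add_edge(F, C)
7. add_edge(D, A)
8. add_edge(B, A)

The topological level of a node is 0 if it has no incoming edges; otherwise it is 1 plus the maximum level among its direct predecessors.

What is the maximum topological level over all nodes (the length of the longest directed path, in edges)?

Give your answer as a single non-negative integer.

Op 1: add_edge(E, D). Edges now: 1
Op 2: add_edge(C, G). Edges now: 2
Op 3: add_edge(D, G). Edges now: 3
Op 4: add_edge(B, E). Edges now: 4
Op 5: add_edge(C, A). Edges now: 5
Op 6: add_edge(F, C). Edges now: 6
Op 7: add_edge(D, A). Edges now: 7
Op 8: add_edge(B, A). Edges now: 8
Compute levels (Kahn BFS):
  sources (in-degree 0): B, F
  process B: level=0
    B->A: in-degree(A)=2, level(A)>=1
    B->E: in-degree(E)=0, level(E)=1, enqueue
  process F: level=0
    F->C: in-degree(C)=0, level(C)=1, enqueue
  process E: level=1
    E->D: in-degree(D)=0, level(D)=2, enqueue
  process C: level=1
    C->A: in-degree(A)=1, level(A)>=2
    C->G: in-degree(G)=1, level(G)>=2
  process D: level=2
    D->A: in-degree(A)=0, level(A)=3, enqueue
    D->G: in-degree(G)=0, level(G)=3, enqueue
  process A: level=3
  process G: level=3
All levels: A:3, B:0, C:1, D:2, E:1, F:0, G:3
max level = 3

Answer: 3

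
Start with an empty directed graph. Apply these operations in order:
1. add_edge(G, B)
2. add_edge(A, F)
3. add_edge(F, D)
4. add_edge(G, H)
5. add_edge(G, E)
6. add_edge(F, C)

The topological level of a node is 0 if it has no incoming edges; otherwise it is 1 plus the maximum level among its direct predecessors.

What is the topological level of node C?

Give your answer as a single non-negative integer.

Op 1: add_edge(G, B). Edges now: 1
Op 2: add_edge(A, F). Edges now: 2
Op 3: add_edge(F, D). Edges now: 3
Op 4: add_edge(G, H). Edges now: 4
Op 5: add_edge(G, E). Edges now: 5
Op 6: add_edge(F, C). Edges now: 6
Compute levels (Kahn BFS):
  sources (in-degree 0): A, G
  process A: level=0
    A->F: in-degree(F)=0, level(F)=1, enqueue
  process G: level=0
    G->B: in-degree(B)=0, level(B)=1, enqueue
    G->E: in-degree(E)=0, level(E)=1, enqueue
    G->H: in-degree(H)=0, level(H)=1, enqueue
  process F: level=1
    F->C: in-degree(C)=0, level(C)=2, enqueue
    F->D: in-degree(D)=0, level(D)=2, enqueue
  process B: level=1
  process E: level=1
  process H: level=1
  process C: level=2
  process D: level=2
All levels: A:0, B:1, C:2, D:2, E:1, F:1, G:0, H:1
level(C) = 2

Answer: 2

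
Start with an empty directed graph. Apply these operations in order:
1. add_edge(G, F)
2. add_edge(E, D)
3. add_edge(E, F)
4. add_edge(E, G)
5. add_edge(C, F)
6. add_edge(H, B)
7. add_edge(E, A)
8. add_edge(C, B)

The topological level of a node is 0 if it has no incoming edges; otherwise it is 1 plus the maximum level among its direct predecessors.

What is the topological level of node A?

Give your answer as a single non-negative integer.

Op 1: add_edge(G, F). Edges now: 1
Op 2: add_edge(E, D). Edges now: 2
Op 3: add_edge(E, F). Edges now: 3
Op 4: add_edge(E, G). Edges now: 4
Op 5: add_edge(C, F). Edges now: 5
Op 6: add_edge(H, B). Edges now: 6
Op 7: add_edge(E, A). Edges now: 7
Op 8: add_edge(C, B). Edges now: 8
Compute levels (Kahn BFS):
  sources (in-degree 0): C, E, H
  process C: level=0
    C->B: in-degree(B)=1, level(B)>=1
    C->F: in-degree(F)=2, level(F)>=1
  process E: level=0
    E->A: in-degree(A)=0, level(A)=1, enqueue
    E->D: in-degree(D)=0, level(D)=1, enqueue
    E->F: in-degree(F)=1, level(F)>=1
    E->G: in-degree(G)=0, level(G)=1, enqueue
  process H: level=0
    H->B: in-degree(B)=0, level(B)=1, enqueue
  process A: level=1
  process D: level=1
  process G: level=1
    G->F: in-degree(F)=0, level(F)=2, enqueue
  process B: level=1
  process F: level=2
All levels: A:1, B:1, C:0, D:1, E:0, F:2, G:1, H:0
level(A) = 1

Answer: 1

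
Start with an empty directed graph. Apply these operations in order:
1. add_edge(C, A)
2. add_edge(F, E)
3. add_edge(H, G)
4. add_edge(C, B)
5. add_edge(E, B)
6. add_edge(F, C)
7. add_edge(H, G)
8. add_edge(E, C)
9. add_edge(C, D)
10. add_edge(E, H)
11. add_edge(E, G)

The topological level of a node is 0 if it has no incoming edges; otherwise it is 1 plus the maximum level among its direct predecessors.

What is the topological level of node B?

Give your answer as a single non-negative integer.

Op 1: add_edge(C, A). Edges now: 1
Op 2: add_edge(F, E). Edges now: 2
Op 3: add_edge(H, G). Edges now: 3
Op 4: add_edge(C, B). Edges now: 4
Op 5: add_edge(E, B). Edges now: 5
Op 6: add_edge(F, C). Edges now: 6
Op 7: add_edge(H, G) (duplicate, no change). Edges now: 6
Op 8: add_edge(E, C). Edges now: 7
Op 9: add_edge(C, D). Edges now: 8
Op 10: add_edge(E, H). Edges now: 9
Op 11: add_edge(E, G). Edges now: 10
Compute levels (Kahn BFS):
  sources (in-degree 0): F
  process F: level=0
    F->C: in-degree(C)=1, level(C)>=1
    F->E: in-degree(E)=0, level(E)=1, enqueue
  process E: level=1
    E->B: in-degree(B)=1, level(B)>=2
    E->C: in-degree(C)=0, level(C)=2, enqueue
    E->G: in-degree(G)=1, level(G)>=2
    E->H: in-degree(H)=0, level(H)=2, enqueue
  process C: level=2
    C->A: in-degree(A)=0, level(A)=3, enqueue
    C->B: in-degree(B)=0, level(B)=3, enqueue
    C->D: in-degree(D)=0, level(D)=3, enqueue
  process H: level=2
    H->G: in-degree(G)=0, level(G)=3, enqueue
  process A: level=3
  process B: level=3
  process D: level=3
  process G: level=3
All levels: A:3, B:3, C:2, D:3, E:1, F:0, G:3, H:2
level(B) = 3

Answer: 3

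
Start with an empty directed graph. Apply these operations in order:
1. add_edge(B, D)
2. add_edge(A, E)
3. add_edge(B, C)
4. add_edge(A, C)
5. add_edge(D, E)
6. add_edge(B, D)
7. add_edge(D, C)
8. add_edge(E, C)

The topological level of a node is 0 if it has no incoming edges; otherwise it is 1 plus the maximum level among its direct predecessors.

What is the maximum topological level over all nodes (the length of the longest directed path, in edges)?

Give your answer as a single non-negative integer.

Answer: 3

Derivation:
Op 1: add_edge(B, D). Edges now: 1
Op 2: add_edge(A, E). Edges now: 2
Op 3: add_edge(B, C). Edges now: 3
Op 4: add_edge(A, C). Edges now: 4
Op 5: add_edge(D, E). Edges now: 5
Op 6: add_edge(B, D) (duplicate, no change). Edges now: 5
Op 7: add_edge(D, C). Edges now: 6
Op 8: add_edge(E, C). Edges now: 7
Compute levels (Kahn BFS):
  sources (in-degree 0): A, B
  process A: level=0
    A->C: in-degree(C)=3, level(C)>=1
    A->E: in-degree(E)=1, level(E)>=1
  process B: level=0
    B->C: in-degree(C)=2, level(C)>=1
    B->D: in-degree(D)=0, level(D)=1, enqueue
  process D: level=1
    D->C: in-degree(C)=1, level(C)>=2
    D->E: in-degree(E)=0, level(E)=2, enqueue
  process E: level=2
    E->C: in-degree(C)=0, level(C)=3, enqueue
  process C: level=3
All levels: A:0, B:0, C:3, D:1, E:2
max level = 3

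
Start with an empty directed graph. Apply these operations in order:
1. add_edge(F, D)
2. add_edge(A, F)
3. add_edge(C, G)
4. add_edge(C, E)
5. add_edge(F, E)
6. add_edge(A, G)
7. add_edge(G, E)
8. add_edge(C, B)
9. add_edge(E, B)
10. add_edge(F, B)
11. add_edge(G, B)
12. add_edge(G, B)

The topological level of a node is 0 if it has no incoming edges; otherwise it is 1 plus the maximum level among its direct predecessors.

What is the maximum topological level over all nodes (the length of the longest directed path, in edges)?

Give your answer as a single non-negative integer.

Op 1: add_edge(F, D). Edges now: 1
Op 2: add_edge(A, F). Edges now: 2
Op 3: add_edge(C, G). Edges now: 3
Op 4: add_edge(C, E). Edges now: 4
Op 5: add_edge(F, E). Edges now: 5
Op 6: add_edge(A, G). Edges now: 6
Op 7: add_edge(G, E). Edges now: 7
Op 8: add_edge(C, B). Edges now: 8
Op 9: add_edge(E, B). Edges now: 9
Op 10: add_edge(F, B). Edges now: 10
Op 11: add_edge(G, B). Edges now: 11
Op 12: add_edge(G, B) (duplicate, no change). Edges now: 11
Compute levels (Kahn BFS):
  sources (in-degree 0): A, C
  process A: level=0
    A->F: in-degree(F)=0, level(F)=1, enqueue
    A->G: in-degree(G)=1, level(G)>=1
  process C: level=0
    C->B: in-degree(B)=3, level(B)>=1
    C->E: in-degree(E)=2, level(E)>=1
    C->G: in-degree(G)=0, level(G)=1, enqueue
  process F: level=1
    F->B: in-degree(B)=2, level(B)>=2
    F->D: in-degree(D)=0, level(D)=2, enqueue
    F->E: in-degree(E)=1, level(E)>=2
  process G: level=1
    G->B: in-degree(B)=1, level(B)>=2
    G->E: in-degree(E)=0, level(E)=2, enqueue
  process D: level=2
  process E: level=2
    E->B: in-degree(B)=0, level(B)=3, enqueue
  process B: level=3
All levels: A:0, B:3, C:0, D:2, E:2, F:1, G:1
max level = 3

Answer: 3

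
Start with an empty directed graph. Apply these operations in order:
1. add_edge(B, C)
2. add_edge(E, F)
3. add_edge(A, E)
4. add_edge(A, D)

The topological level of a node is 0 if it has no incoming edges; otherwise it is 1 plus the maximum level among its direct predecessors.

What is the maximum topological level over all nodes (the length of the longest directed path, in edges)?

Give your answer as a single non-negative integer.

Answer: 2

Derivation:
Op 1: add_edge(B, C). Edges now: 1
Op 2: add_edge(E, F). Edges now: 2
Op 3: add_edge(A, E). Edges now: 3
Op 4: add_edge(A, D). Edges now: 4
Compute levels (Kahn BFS):
  sources (in-degree 0): A, B
  process A: level=0
    A->D: in-degree(D)=0, level(D)=1, enqueue
    A->E: in-degree(E)=0, level(E)=1, enqueue
  process B: level=0
    B->C: in-degree(C)=0, level(C)=1, enqueue
  process D: level=1
  process E: level=1
    E->F: in-degree(F)=0, level(F)=2, enqueue
  process C: level=1
  process F: level=2
All levels: A:0, B:0, C:1, D:1, E:1, F:2
max level = 2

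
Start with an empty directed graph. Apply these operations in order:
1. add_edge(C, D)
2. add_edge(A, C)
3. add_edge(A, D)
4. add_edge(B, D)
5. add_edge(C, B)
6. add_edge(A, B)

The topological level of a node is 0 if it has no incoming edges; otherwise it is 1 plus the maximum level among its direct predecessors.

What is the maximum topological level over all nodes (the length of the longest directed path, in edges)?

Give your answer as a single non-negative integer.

Answer: 3

Derivation:
Op 1: add_edge(C, D). Edges now: 1
Op 2: add_edge(A, C). Edges now: 2
Op 3: add_edge(A, D). Edges now: 3
Op 4: add_edge(B, D). Edges now: 4
Op 5: add_edge(C, B). Edges now: 5
Op 6: add_edge(A, B). Edges now: 6
Compute levels (Kahn BFS):
  sources (in-degree 0): A
  process A: level=0
    A->B: in-degree(B)=1, level(B)>=1
    A->C: in-degree(C)=0, level(C)=1, enqueue
    A->D: in-degree(D)=2, level(D)>=1
  process C: level=1
    C->B: in-degree(B)=0, level(B)=2, enqueue
    C->D: in-degree(D)=1, level(D)>=2
  process B: level=2
    B->D: in-degree(D)=0, level(D)=3, enqueue
  process D: level=3
All levels: A:0, B:2, C:1, D:3
max level = 3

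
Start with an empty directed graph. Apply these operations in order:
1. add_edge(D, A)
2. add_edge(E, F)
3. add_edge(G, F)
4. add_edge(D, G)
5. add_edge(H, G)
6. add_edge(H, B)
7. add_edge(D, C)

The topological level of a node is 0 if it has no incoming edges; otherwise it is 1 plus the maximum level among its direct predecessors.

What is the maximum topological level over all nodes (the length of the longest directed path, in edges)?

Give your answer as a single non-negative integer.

Answer: 2

Derivation:
Op 1: add_edge(D, A). Edges now: 1
Op 2: add_edge(E, F). Edges now: 2
Op 3: add_edge(G, F). Edges now: 3
Op 4: add_edge(D, G). Edges now: 4
Op 5: add_edge(H, G). Edges now: 5
Op 6: add_edge(H, B). Edges now: 6
Op 7: add_edge(D, C). Edges now: 7
Compute levels (Kahn BFS):
  sources (in-degree 0): D, E, H
  process D: level=0
    D->A: in-degree(A)=0, level(A)=1, enqueue
    D->C: in-degree(C)=0, level(C)=1, enqueue
    D->G: in-degree(G)=1, level(G)>=1
  process E: level=0
    E->F: in-degree(F)=1, level(F)>=1
  process H: level=0
    H->B: in-degree(B)=0, level(B)=1, enqueue
    H->G: in-degree(G)=0, level(G)=1, enqueue
  process A: level=1
  process C: level=1
  process B: level=1
  process G: level=1
    G->F: in-degree(F)=0, level(F)=2, enqueue
  process F: level=2
All levels: A:1, B:1, C:1, D:0, E:0, F:2, G:1, H:0
max level = 2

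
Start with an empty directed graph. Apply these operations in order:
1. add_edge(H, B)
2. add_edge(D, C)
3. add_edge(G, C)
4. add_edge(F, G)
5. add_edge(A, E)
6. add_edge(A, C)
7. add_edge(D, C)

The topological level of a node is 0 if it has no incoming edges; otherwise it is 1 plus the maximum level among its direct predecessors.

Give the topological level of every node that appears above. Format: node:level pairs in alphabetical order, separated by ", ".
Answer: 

Answer: A:0, B:1, C:2, D:0, E:1, F:0, G:1, H:0

Derivation:
Op 1: add_edge(H, B). Edges now: 1
Op 2: add_edge(D, C). Edges now: 2
Op 3: add_edge(G, C). Edges now: 3
Op 4: add_edge(F, G). Edges now: 4
Op 5: add_edge(A, E). Edges now: 5
Op 6: add_edge(A, C). Edges now: 6
Op 7: add_edge(D, C) (duplicate, no change). Edges now: 6
Compute levels (Kahn BFS):
  sources (in-degree 0): A, D, F, H
  process A: level=0
    A->C: in-degree(C)=2, level(C)>=1
    A->E: in-degree(E)=0, level(E)=1, enqueue
  process D: level=0
    D->C: in-degree(C)=1, level(C)>=1
  process F: level=0
    F->G: in-degree(G)=0, level(G)=1, enqueue
  process H: level=0
    H->B: in-degree(B)=0, level(B)=1, enqueue
  process E: level=1
  process G: level=1
    G->C: in-degree(C)=0, level(C)=2, enqueue
  process B: level=1
  process C: level=2
All levels: A:0, B:1, C:2, D:0, E:1, F:0, G:1, H:0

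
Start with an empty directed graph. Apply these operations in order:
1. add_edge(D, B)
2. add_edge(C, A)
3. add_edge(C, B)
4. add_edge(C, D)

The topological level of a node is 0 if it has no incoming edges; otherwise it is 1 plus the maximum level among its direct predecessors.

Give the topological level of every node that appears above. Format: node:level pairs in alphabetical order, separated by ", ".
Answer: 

Answer: A:1, B:2, C:0, D:1

Derivation:
Op 1: add_edge(D, B). Edges now: 1
Op 2: add_edge(C, A). Edges now: 2
Op 3: add_edge(C, B). Edges now: 3
Op 4: add_edge(C, D). Edges now: 4
Compute levels (Kahn BFS):
  sources (in-degree 0): C
  process C: level=0
    C->A: in-degree(A)=0, level(A)=1, enqueue
    C->B: in-degree(B)=1, level(B)>=1
    C->D: in-degree(D)=0, level(D)=1, enqueue
  process A: level=1
  process D: level=1
    D->B: in-degree(B)=0, level(B)=2, enqueue
  process B: level=2
All levels: A:1, B:2, C:0, D:1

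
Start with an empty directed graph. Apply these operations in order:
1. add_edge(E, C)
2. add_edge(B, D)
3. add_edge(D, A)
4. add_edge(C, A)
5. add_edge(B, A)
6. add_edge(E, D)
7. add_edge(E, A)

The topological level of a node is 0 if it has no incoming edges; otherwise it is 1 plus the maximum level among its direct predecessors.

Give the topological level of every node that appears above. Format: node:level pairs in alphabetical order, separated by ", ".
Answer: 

Answer: A:2, B:0, C:1, D:1, E:0

Derivation:
Op 1: add_edge(E, C). Edges now: 1
Op 2: add_edge(B, D). Edges now: 2
Op 3: add_edge(D, A). Edges now: 3
Op 4: add_edge(C, A). Edges now: 4
Op 5: add_edge(B, A). Edges now: 5
Op 6: add_edge(E, D). Edges now: 6
Op 7: add_edge(E, A). Edges now: 7
Compute levels (Kahn BFS):
  sources (in-degree 0): B, E
  process B: level=0
    B->A: in-degree(A)=3, level(A)>=1
    B->D: in-degree(D)=1, level(D)>=1
  process E: level=0
    E->A: in-degree(A)=2, level(A)>=1
    E->C: in-degree(C)=0, level(C)=1, enqueue
    E->D: in-degree(D)=0, level(D)=1, enqueue
  process C: level=1
    C->A: in-degree(A)=1, level(A)>=2
  process D: level=1
    D->A: in-degree(A)=0, level(A)=2, enqueue
  process A: level=2
All levels: A:2, B:0, C:1, D:1, E:0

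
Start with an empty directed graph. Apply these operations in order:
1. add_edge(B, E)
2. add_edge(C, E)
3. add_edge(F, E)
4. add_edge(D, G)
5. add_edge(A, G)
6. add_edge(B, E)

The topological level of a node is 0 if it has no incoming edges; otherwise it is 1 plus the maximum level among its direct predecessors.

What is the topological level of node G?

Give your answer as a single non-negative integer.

Op 1: add_edge(B, E). Edges now: 1
Op 2: add_edge(C, E). Edges now: 2
Op 3: add_edge(F, E). Edges now: 3
Op 4: add_edge(D, G). Edges now: 4
Op 5: add_edge(A, G). Edges now: 5
Op 6: add_edge(B, E) (duplicate, no change). Edges now: 5
Compute levels (Kahn BFS):
  sources (in-degree 0): A, B, C, D, F
  process A: level=0
    A->G: in-degree(G)=1, level(G)>=1
  process B: level=0
    B->E: in-degree(E)=2, level(E)>=1
  process C: level=0
    C->E: in-degree(E)=1, level(E)>=1
  process D: level=0
    D->G: in-degree(G)=0, level(G)=1, enqueue
  process F: level=0
    F->E: in-degree(E)=0, level(E)=1, enqueue
  process G: level=1
  process E: level=1
All levels: A:0, B:0, C:0, D:0, E:1, F:0, G:1
level(G) = 1

Answer: 1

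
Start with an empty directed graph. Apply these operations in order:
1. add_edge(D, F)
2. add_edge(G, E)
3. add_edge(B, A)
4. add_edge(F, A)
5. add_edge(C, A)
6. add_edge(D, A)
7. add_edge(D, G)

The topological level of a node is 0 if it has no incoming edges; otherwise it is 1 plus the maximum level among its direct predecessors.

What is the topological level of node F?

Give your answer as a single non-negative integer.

Answer: 1

Derivation:
Op 1: add_edge(D, F). Edges now: 1
Op 2: add_edge(G, E). Edges now: 2
Op 3: add_edge(B, A). Edges now: 3
Op 4: add_edge(F, A). Edges now: 4
Op 5: add_edge(C, A). Edges now: 5
Op 6: add_edge(D, A). Edges now: 6
Op 7: add_edge(D, G). Edges now: 7
Compute levels (Kahn BFS):
  sources (in-degree 0): B, C, D
  process B: level=0
    B->A: in-degree(A)=3, level(A)>=1
  process C: level=0
    C->A: in-degree(A)=2, level(A)>=1
  process D: level=0
    D->A: in-degree(A)=1, level(A)>=1
    D->F: in-degree(F)=0, level(F)=1, enqueue
    D->G: in-degree(G)=0, level(G)=1, enqueue
  process F: level=1
    F->A: in-degree(A)=0, level(A)=2, enqueue
  process G: level=1
    G->E: in-degree(E)=0, level(E)=2, enqueue
  process A: level=2
  process E: level=2
All levels: A:2, B:0, C:0, D:0, E:2, F:1, G:1
level(F) = 1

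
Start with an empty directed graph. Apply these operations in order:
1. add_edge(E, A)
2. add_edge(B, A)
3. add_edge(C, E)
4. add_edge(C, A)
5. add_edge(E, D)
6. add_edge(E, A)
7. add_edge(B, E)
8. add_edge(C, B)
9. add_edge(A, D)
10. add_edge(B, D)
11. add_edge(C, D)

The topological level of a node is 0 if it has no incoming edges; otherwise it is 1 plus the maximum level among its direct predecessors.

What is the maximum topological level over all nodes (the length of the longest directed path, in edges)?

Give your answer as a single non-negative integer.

Op 1: add_edge(E, A). Edges now: 1
Op 2: add_edge(B, A). Edges now: 2
Op 3: add_edge(C, E). Edges now: 3
Op 4: add_edge(C, A). Edges now: 4
Op 5: add_edge(E, D). Edges now: 5
Op 6: add_edge(E, A) (duplicate, no change). Edges now: 5
Op 7: add_edge(B, E). Edges now: 6
Op 8: add_edge(C, B). Edges now: 7
Op 9: add_edge(A, D). Edges now: 8
Op 10: add_edge(B, D). Edges now: 9
Op 11: add_edge(C, D). Edges now: 10
Compute levels (Kahn BFS):
  sources (in-degree 0): C
  process C: level=0
    C->A: in-degree(A)=2, level(A)>=1
    C->B: in-degree(B)=0, level(B)=1, enqueue
    C->D: in-degree(D)=3, level(D)>=1
    C->E: in-degree(E)=1, level(E)>=1
  process B: level=1
    B->A: in-degree(A)=1, level(A)>=2
    B->D: in-degree(D)=2, level(D)>=2
    B->E: in-degree(E)=0, level(E)=2, enqueue
  process E: level=2
    E->A: in-degree(A)=0, level(A)=3, enqueue
    E->D: in-degree(D)=1, level(D)>=3
  process A: level=3
    A->D: in-degree(D)=0, level(D)=4, enqueue
  process D: level=4
All levels: A:3, B:1, C:0, D:4, E:2
max level = 4

Answer: 4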